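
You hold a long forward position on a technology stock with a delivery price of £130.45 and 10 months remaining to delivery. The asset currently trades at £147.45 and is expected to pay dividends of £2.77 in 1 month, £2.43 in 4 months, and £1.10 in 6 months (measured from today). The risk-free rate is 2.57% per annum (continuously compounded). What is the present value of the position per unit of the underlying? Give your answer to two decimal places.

£13.50

PV(remaining dividends) I = 2.77·e^(−0.0257·1/12) + 2.43·e^(−0.0257·4/12) + 1.10·e^(−0.0257·6/12) = 6.2593
Current forward F = (S − I)·e^(rT) = (147.45 − 6.2593)·e^(0.0257·10/12) = 141.1907 × 1.021648 = 144.2472
Value (long) = (F − K)·e^(−rT) = (144.2472 − 130.45) × 0.978811 = 13.5049
Value = £13.50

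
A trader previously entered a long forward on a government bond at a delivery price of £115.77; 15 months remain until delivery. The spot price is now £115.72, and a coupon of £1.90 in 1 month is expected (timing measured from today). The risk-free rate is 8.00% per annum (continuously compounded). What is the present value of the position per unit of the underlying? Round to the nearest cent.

PV(remaining coupons) I = 1.90·e^(−0.0800·1/12) = 1.8874
Current forward F = (S − I)·e^(rT) = (115.72 − 1.8874)·e^(0.0800·15/12) = 113.8326 × 1.105171 = 125.8045
Value (long) = (F − K)·e^(−rT) = (125.8045 − 115.77) × 0.904837 = 9.0796
Value = £9.08

£9.08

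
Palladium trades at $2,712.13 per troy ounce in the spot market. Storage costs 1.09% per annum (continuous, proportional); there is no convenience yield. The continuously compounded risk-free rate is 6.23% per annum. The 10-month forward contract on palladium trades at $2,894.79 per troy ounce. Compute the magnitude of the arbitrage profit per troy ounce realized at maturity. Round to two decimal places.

$12.07 per troy ounce

Fair forward: F* = S·e^(carry·T), with carry = (r + u) = 0.0623 + 0.0109 = 0.0732
F* = 2712.13 · e^(0.0732 × 10/12) = 2712.13 · e^0.06100000 = 2712.13 × 1.06289891 = $2882.7200
Market $2894.79 > fair $2882.7200: forward overpriced → cash-and-carry (buy spot, short the forward).
At maturity, profit = |F_mkt − F*| = |2894.79 − 2882.7200| = $12.07 per troy ounce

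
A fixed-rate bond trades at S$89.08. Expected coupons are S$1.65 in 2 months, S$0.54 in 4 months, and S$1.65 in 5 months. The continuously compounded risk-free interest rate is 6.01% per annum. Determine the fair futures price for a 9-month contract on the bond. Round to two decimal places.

S$89.24

PV(coupons) I = 1.65·e^(−0.0601·2/12) + 0.54·e^(−0.0601·4/12) + 1.65·e^(−0.0601·5/12)
I = 1.6336 + 0.5293 + 1.6092 = 3.7721
F = (S − I)·e^(rT) = (89.08 − 3.7721) · e^(0.0601·9/12)
= 85.3079 · e^0.045075 = 85.3079 × 1.046106 = S$89.24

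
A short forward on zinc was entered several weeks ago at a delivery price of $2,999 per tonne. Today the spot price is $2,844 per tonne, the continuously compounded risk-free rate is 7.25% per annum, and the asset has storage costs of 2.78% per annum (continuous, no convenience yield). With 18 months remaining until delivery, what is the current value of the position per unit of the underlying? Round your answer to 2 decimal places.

Current fair forward for the remaining 18 months: F = S·e^((r + u)·T), (r + u) = 0.0725 + 0.0278 = 0.1003
F = 2844 · e^(0.1003 × 18/12) = 2844 × 1.16235719 = 3305.7438
Value of long forward = (F − K)·e^(−rT) = (3305.7438 − 2999) · e^(−0.0725·18/12)
= 306.7438 × 0.89695463 = 275.14
Short position value = −(long value) = -$275.14

-$275.14 per tonne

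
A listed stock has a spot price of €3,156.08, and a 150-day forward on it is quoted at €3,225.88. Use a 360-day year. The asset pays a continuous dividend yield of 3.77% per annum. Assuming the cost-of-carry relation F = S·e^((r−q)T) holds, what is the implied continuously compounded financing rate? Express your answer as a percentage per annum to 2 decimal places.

9.02%

From F = S·e^((r−q)T): (r − q) = ln(F/S)/T
ln(3225.88/3156.08) = ln(1.022116) = 0.021875
(r − q) = 0.021875 / (150/360) = 0.052500
r = ln(F/S)/T + q = 0.052500 + 0.0377 = 0.090200
r = 9.02%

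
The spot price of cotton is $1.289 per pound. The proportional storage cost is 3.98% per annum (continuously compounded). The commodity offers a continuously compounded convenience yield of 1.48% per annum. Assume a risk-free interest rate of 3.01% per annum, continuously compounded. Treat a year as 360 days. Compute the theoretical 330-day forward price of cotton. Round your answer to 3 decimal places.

$1.356 per pound

Net carry = r + u − y = 0.0301 + 0.0398 − 0.0148 = 0.0551
F = S·e^((r+u−y)T) = 1.289 · e^(0.0551 × 330/360) = 1.289 · e^0.050508
= 1.289 × 1.051805 = $1.356 per pound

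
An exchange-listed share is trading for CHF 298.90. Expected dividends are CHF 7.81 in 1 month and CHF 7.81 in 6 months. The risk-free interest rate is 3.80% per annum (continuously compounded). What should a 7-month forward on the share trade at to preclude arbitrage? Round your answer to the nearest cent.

CHF 289.81

PV(dividends) I = 7.81·e^(−0.0380·1/12) + 7.81·e^(−0.0380·6/12)
I = 7.7853 + 7.6630 = 15.4483
F = (S − I)·e^(rT) = (298.90 − 15.4483) · e^(0.0380·7/12)
= 283.4517 · e^0.022167 = 283.4517 × 1.022415 = CHF 289.81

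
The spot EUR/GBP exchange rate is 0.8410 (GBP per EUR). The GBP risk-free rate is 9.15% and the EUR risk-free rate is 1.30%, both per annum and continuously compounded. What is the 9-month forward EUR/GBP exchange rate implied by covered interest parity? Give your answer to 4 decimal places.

F = S·e^((r_GBP − r_EUR)T) = 0.8410 · e^((0.0915 − 0.0130) × 9/12)
= 0.8410 · e^0.058875 = 0.8410 × 1.060643
F = 0.8920 GBP per EUR

0.8920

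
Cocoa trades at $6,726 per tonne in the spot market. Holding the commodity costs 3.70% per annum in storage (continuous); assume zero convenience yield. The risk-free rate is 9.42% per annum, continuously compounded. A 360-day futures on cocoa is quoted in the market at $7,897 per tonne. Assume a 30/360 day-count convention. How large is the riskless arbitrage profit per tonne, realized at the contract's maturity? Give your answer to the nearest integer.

$228 per tonne

Fair futures: F* = S·e^(carry·T), with carry = (r + u) = 0.0942 + 0.0370 = 0.1312
F* = 6726 · e^(0.1312 × 360/360) = 6726 · e^0.131200 = 6726 × 1.140196 = $7668.9583
Market $7897 > fair $7668.9583: forward overpriced → cash-and-carry (buy spot, short the forward).
At maturity, profit = |F_mkt − F*| = |7897 − 7668.9583| = $228 per tonne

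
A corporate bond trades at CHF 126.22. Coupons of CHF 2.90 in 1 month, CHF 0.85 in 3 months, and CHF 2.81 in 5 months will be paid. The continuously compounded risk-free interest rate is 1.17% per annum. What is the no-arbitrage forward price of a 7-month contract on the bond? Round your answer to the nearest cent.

CHF 120.50

PV(coupons) I = 2.90·e^(−0.0117·1/12) + 0.85·e^(−0.0117·3/12) + 2.81·e^(−0.0117·5/12)
I = 2.8972 + 0.8475 + 2.7963 = 6.5410
F = (S − I)·e^(rT) = (126.22 − 6.5410) · e^(0.0117·7/12)
= 119.6790 · e^0.006825 = 119.6790 × 1.006848 = CHF 120.50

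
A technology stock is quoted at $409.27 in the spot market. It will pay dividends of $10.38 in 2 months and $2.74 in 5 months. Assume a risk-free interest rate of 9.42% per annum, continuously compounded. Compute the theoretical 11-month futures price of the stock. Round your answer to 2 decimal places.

$432.17

PV(dividends) I = 10.38·e^(−0.0942·2/12) + 2.74·e^(−0.0942·5/12)
I = 10.2183 + 2.6345 = 12.8528
F = (S − I)·e^(rT) = (409.27 − 12.8528) · e^(0.0942·11/12)
= 396.4172 · e^0.086350 = 396.4172 × 1.090188 = $432.17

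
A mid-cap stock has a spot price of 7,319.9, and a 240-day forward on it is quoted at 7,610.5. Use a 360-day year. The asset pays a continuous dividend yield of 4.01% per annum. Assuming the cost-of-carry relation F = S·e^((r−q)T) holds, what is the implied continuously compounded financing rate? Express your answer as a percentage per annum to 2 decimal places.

From F = S·e^((r−q)T): (r − q) = ln(F/S)/T
ln(7610.5/7319.9) = ln(1.039700) = 0.038932
(r − q) = 0.038932 / (240/360) = 0.058398
r = ln(F/S)/T + q = 0.058398 + 0.0401 = 0.098498
r = 9.85%

9.85%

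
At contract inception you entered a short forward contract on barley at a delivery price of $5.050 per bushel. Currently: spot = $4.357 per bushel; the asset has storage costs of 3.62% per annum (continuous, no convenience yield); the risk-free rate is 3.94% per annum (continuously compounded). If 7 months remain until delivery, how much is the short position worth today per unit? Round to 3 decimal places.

Current fair forward for the remaining 7 months: F = S·e^((r + u)·T), (r + u) = 0.0394 + 0.0362 = 0.0756
F = 4.357 · e^(0.0756 × 7/12) = 4.357 × 1.045087 = 4.5534
Value of long forward = (F − K)·e^(−rT) = (4.5534 − 5.050) · e^(−0.0394·7/12)
= -0.4966 × 0.977279 = -0.485
Short position value = −(long value) = $0.485

$0.485 per bushel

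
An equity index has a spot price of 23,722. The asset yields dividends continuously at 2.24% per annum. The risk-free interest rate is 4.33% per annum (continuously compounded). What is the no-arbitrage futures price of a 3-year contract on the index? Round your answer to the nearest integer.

25,257

F = S·e^((r − q)T) = 23722 · e^((0.0433 − 0.0224) × 3)
= 23722 · e^0.062700 = 23722 × 1.064707
F = 25,257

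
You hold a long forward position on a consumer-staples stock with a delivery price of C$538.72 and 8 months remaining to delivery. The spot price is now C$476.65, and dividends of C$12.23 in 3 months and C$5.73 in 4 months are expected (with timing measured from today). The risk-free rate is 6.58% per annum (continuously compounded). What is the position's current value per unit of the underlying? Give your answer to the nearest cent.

PV(remaining dividends) I = 12.23·e^(−0.0658·3/12) + 5.73·e^(−0.0658·4/12) = 17.6362
Current forward F = (S − I)·e^(rT) = (476.65 − 17.6362)·e^(0.0658·8/12) = 459.0138 × 1.044843 = 479.5974
Value (long) = (F − K)·e^(−rT) = (479.5974 − 538.72) × 0.957082 = -56.5852
Value = -C$56.59

-C$56.59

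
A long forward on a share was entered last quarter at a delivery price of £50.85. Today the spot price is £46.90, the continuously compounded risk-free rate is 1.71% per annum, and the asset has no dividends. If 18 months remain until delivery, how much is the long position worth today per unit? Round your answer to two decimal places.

-£2.66

Current fair forward for the remaining 18 months: F = S·e^(r·T), r = 0.0171
F = 46.90 · e^(0.0171 × 18/12) = 46.90 × 1.025982 = 48.1186
Value of long forward = (F − K)·e^(−rT) = (48.1186 − 50.85) · e^(−0.0171·18/12)
= -2.7314 × 0.974676 = -2.66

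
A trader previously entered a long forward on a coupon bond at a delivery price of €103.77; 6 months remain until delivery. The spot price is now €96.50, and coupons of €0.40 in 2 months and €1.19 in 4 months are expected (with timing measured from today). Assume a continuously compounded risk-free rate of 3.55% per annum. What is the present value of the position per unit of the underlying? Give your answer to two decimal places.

PV(remaining coupons) I = 0.40·e^(−0.0355·2/12) + 1.19·e^(−0.0355·4/12) = 1.5736
Current forward F = (S − I)·e^(rT) = (96.50 − 1.5736)·e^(0.0355·6/12) = 94.9264 × 1.017908 = 96.6263
Value (long) = (F − K)·e^(−rT) = (96.6263 − 103.77) × 0.982407 = -7.0180
Value = -€7.02

-€7.02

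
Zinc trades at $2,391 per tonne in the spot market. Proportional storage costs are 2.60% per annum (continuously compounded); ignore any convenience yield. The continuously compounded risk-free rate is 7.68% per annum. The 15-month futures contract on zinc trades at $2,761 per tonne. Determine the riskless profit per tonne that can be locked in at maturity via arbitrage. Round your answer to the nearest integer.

Fair futures: F* = S·e^(carry·T), with carry = (r + u) = 0.0768 + 0.0260 = 0.1028
F* = 2391 · e^(0.1028 × 15/12) = 2391 · e^0.128500 = 2391 × 1.137121 = $2718.8563
Market $2761 > fair $2718.8563: forward overpriced → cash-and-carry (buy spot, short the forward).
At maturity, profit = |F_mkt − F*| = |2761 − 2718.8563| = $42 per tonne

$42 per tonne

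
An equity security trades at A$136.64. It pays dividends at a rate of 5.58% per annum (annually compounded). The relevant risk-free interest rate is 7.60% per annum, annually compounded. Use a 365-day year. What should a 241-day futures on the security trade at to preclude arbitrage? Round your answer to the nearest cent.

A$138.36

F = S · (1+r)^T / (1+q)^T
= 136.64 × 1.049554 / 1.036503 = 136.64 × 1.012591
F = A$138.36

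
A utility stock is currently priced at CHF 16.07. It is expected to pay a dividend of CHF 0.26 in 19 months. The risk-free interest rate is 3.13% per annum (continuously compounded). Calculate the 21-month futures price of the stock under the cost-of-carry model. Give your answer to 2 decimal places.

CHF 16.71

PV(dividends) I = 0.26·e^(−0.0313·19/12)
I = 0.2474
F = (S − I)·e^(rT) = (16.07 − 0.2474) · e^(0.0313·21/12)
= 15.8226 · e^0.054775 = 15.8226 × 1.056303 = CHF 16.71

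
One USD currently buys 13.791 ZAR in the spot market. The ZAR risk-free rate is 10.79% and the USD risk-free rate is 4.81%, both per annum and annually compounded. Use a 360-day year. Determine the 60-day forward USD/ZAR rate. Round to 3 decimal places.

13.919

By covered interest parity, F = S · (1+r_ZAR)^T / (1+r_USD)^T
= 13.791 × 1.017224 / 1.007861 = 13.791 × 1.009290
F = 13.919 ZAR per USD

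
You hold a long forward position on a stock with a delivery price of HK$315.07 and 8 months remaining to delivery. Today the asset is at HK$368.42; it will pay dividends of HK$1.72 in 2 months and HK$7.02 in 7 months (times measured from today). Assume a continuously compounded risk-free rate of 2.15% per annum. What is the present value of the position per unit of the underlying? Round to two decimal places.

PV(remaining dividends) I = 1.72·e^(−0.0215·2/12) + 7.02·e^(−0.0215·7/12) = 8.6464
Current forward F = (S − I)·e^(rT) = (368.42 − 8.6464)·e^(0.0215·8/12) = 359.7736 × 1.014437 = 364.9677
Value (long) = (F − K)·e^(−rT) = (364.9677 − 315.07) × 0.985769 = 49.1876
Value = HK$49.19

HK$49.19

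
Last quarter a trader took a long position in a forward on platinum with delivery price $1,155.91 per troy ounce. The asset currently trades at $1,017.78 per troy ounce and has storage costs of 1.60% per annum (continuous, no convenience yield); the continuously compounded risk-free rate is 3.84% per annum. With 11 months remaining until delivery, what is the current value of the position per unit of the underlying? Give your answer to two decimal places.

-$83.11 per troy ounce

Current fair forward for the remaining 11 months: F = S·e^((r + u)·T), (r + u) = 0.0384 + 0.0160 = 0.0544
F = 1017.78 · e^(0.0544 × 11/12) = 1017.78 × 1.05113094 = 1069.8200
Value of long forward = (F − K)·e^(−rT) = (1069.8200 − 1155.91) · e^(−0.0384·11/12)
= -86.0900 × 0.96541231 = -83.11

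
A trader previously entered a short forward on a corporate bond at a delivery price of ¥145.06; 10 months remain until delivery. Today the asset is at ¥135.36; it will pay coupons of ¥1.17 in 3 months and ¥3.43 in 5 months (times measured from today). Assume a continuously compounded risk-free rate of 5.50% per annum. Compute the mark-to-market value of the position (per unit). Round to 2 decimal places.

PV(remaining coupons) I = 1.17·e^(−0.0550·3/12) + 3.43·e^(−0.0550·5/12) = 4.5063
Current forward F = (S − I)·e^(rT) = (135.36 − 4.5063)·e^(0.0550·10/12) = 130.8537 × 1.046900 = 136.9907
Value (long) = (F − K)·e^(−rT) = (136.9907 − 145.06) × 0.955201 = -7.7078
Short position value = −(long value) = ¥7.71

¥7.71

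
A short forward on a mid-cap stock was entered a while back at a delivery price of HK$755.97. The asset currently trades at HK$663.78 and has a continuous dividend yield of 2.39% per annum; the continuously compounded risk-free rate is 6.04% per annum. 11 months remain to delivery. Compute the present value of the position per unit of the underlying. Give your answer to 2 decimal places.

HK$65.86

Current fair forward for the remaining 11 months: F = S·e^((r − q)·T), (r − q) = 0.0604 − 0.0239 = 0.0365
F = 663.78 · e^(0.0365 × 11/12) = 663.78 × 1.034024 = 686.3645
Value of long forward = (F − K)·e^(−rT) = (686.3645 − 755.97) · e^(−0.0604·11/12)
= -69.6055 × 0.946138 = -65.86
Short position value = −(long value) = HK$65.86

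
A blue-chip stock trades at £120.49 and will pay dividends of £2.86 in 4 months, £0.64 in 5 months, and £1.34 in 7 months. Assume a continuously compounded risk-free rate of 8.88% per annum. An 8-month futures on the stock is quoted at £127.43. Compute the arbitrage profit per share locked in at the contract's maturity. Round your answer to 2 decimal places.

PV(dividends) I = 2.86·e^(−0.0888·4/12) + 0.64·e^(−0.0888·5/12) + 1.34·e^(−0.0888·7/12) = 4.6657
Fair futures F* = (S − I)·e^(rT) = (120.49 − 4.6657)·e^0.059200 = 115.8243 × 1.060987 = 122.8881
Market £127.43 > fair 122.8881: forward overpriced → cash-and-carry (borrow at r, buy the stock and collect the dividends, short the forward).
Profit at T = |F_mkt − F*| = |127.43 − 122.8881| = £4.54 per share

£4.54 per share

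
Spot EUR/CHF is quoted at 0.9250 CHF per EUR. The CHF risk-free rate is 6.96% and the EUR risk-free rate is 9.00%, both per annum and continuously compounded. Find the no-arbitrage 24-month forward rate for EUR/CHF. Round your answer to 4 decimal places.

0.8880

F = S·e^((r_CHF − r_EUR)T) = 0.9250 · e^((0.0696 − 0.0900) × 24/12)
= 0.9250 · e^-0.040800 = 0.9250 × 0.960021
F = 0.8880 CHF per EUR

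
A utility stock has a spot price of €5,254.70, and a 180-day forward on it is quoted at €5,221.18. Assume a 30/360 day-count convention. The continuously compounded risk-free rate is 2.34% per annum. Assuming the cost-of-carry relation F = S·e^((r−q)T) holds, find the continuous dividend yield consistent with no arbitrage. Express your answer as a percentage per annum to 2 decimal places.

3.62%

From F = S·e^((r−q)T): (r − q) = ln(F/S)/T
ln(5221.18/5254.70) = ln(0.993621) = -0.006399
(r − q) = -0.006399 / (180/360) = -0.012798
q = r − ln(F/S)/T = 0.0234 + 0.012798 = 0.036198
q = 3.62%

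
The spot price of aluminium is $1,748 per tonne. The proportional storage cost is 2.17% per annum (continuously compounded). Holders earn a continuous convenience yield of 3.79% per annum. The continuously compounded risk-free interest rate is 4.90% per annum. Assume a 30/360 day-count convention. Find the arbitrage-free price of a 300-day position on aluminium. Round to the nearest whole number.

Net carry = r + u − y = 0.0490 + 0.0217 − 0.0379 = 0.0328
F = S·e^((r+u−y)T) = 1748 · e^(0.0328 × 300/360) = 1748 · e^0.027333
= 1748 × 1.027710 = $1,796 per tonne

$1,796 per tonne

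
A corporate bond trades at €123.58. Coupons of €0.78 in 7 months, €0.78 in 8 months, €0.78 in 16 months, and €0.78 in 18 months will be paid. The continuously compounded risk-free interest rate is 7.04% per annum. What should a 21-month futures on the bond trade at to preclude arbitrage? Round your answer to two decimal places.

PV(coupons) I = 0.78·e^(−0.0704·7/12) + 0.78·e^(−0.0704·8/12) + 0.78·e^(−0.0704·16/12) + 0.78·e^(−0.0704·18/12)
I = 0.7486 + 0.7442 + 0.7101 + 0.7018 = 2.9047
F = (S − I)·e^(rT) = (123.58 − 2.9047) · e^(0.0704·21/12)
= 120.6753 · e^0.123200 = 120.6753 × 1.131111 = €136.50

€136.50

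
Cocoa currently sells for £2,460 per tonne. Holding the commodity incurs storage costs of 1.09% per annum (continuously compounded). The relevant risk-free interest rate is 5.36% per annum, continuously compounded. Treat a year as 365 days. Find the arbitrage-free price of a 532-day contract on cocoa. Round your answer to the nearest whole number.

Net carry = r + u − y = 0.0536 + 0.0109 − 0.0000 = 0.0645
F = S·e^((r+u−y)T) = 2460 · e^(0.0645 × 532/365) = 2460 · e^0.094011
= 2460 × 1.098572 = £2,702 per tonne

£2,702 per tonne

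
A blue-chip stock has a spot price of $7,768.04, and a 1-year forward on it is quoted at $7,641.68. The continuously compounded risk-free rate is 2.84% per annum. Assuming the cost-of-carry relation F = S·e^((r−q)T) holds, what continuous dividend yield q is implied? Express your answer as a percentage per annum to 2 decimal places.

4.48%

From F = S·e^((r−q)T): (r − q) = ln(F/S)/T
ln(7641.68/7768.04) = ln(0.983733) = -0.016401
(r − q) = -0.016401 / (12/12) = -0.016401
q = r − ln(F/S)/T = 0.0284 + 0.016401 = 0.044801
q = 4.48%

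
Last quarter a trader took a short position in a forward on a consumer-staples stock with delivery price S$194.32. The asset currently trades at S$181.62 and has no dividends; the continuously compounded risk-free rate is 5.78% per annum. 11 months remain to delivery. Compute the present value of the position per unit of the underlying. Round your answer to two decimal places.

S$2.67

Current fair forward for the remaining 11 months: F = S·e^(r·T), r = 0.0578
F = 181.62 · e^(0.0578 × 11/12) = 181.62 × 1.054412 = 191.5023
Value of long forward = (F − K)·e^(−rT) = (191.5023 − 194.32) · e^(−0.0578·11/12)
= -2.8177 × 0.948396 = -2.67
Short position value = −(long value) = S$2.67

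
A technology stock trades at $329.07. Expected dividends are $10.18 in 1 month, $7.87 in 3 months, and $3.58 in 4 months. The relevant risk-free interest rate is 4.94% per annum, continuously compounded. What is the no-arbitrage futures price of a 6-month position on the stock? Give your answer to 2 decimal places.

$315.33

PV(dividends) I = 10.18·e^(−0.0494·1/12) + 7.87·e^(−0.0494·3/12) + 3.58·e^(−0.0494·4/12)
I = 10.1382 + 7.7734 + 3.5215 = 21.4331
F = (S − I)·e^(rT) = (329.07 − 21.4331) · e^(0.0494·6/12)
= 307.6369 · e^0.024700 = 307.6369 × 1.025008 = $315.33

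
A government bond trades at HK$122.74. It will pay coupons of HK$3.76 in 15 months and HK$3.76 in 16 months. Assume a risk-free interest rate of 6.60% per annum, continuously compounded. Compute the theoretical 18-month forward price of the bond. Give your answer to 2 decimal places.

PV(coupons) I = 3.76·e^(−0.0660·15/12) + 3.76·e^(−0.0660·16/12)
I = 3.4623 + 3.4433 = 6.9056
F = (S − I)·e^(rT) = (122.74 − 6.9056) · e^(0.0660·18/12)
= 115.8344 · e^0.099000 = 115.8344 × 1.104066 = HK$127.89

HK$127.89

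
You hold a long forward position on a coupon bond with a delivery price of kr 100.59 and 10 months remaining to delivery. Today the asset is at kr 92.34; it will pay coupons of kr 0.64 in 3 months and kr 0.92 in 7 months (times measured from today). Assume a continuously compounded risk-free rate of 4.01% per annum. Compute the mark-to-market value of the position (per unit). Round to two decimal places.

-kr 6.48

PV(remaining coupons) I = 0.64·e^(−0.0401·3/12) + 0.92·e^(−0.0401·7/12) = 1.5323
Current forward F = (S − I)·e^(rT) = (92.34 − 1.5323)·e^(0.0401·10/12) = 90.8077 × 1.033981 = 93.8934
Value (long) = (F − K)·e^(−rT) = (93.8934 − 100.59) × 0.967136 = -6.4765
Value = -kr 6.48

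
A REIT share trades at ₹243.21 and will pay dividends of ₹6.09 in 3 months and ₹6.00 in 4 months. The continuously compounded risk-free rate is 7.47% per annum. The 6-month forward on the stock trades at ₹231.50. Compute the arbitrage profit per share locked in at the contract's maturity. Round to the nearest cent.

₹8.69 per share

PV(dividends) I = 6.09·e^(−0.0747·3/12) + 6.00·e^(−0.0747·4/12) = 11.8298
Fair forward F* = (S − I)·e^(rT) = (243.21 − 11.8298)·e^0.037350 = 231.3802 × 1.038056 = 240.1856
Market ₹231.50 < fair 240.1856: forward underpriced → reverse cash-and-carry (short the stock, invest proceeds at r, pay the dividends, go long the forward).
Profit at T = |F_mkt − F*| = |231.50 − 240.1856| = ₹8.69 per share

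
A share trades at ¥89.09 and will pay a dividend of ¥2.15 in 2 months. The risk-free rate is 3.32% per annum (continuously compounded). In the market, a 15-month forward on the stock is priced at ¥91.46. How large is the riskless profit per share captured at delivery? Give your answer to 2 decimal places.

¥0.82 per share

PV(dividends) I = 2.15·e^(−0.0332·2/12) = 2.1381
Fair forward F* = (S − I)·e^(rT) = (89.09 − 2.1381)·e^0.041500 = 86.9519 × 1.042373 = 90.6363
Market ¥91.46 > fair 90.6363: forward overpriced → cash-and-carry (borrow at r, buy the stock and collect the dividends, short the forward).
Profit at T = |F_mkt − F*| = |91.46 − 90.6363| = ¥0.82 per share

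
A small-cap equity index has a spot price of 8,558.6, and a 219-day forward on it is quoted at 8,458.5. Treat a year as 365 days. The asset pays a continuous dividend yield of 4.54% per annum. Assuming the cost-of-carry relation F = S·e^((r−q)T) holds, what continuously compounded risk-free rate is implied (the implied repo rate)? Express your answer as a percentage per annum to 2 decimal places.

2.58%

From F = S·e^((r−q)T): (r − q) = ln(F/S)/T
ln(8458.5/8558.6) = ln(0.988304) = -0.011765
(r − q) = -0.011765 / (219/365) = -0.019608
r = ln(F/S)/T + q = -0.019608 + 0.0454 = 0.025792
r = 2.58%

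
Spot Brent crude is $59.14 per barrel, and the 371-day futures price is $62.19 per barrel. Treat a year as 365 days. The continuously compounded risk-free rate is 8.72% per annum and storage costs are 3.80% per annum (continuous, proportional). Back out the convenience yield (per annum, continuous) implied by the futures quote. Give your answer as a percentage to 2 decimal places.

7.57%

F = S·e^((r+u−y)T) ⇒ (r+u−y) = ln(F/S)/T
ln(62.19/59.14) = 0.050287; /T ⇒ 0.049474
y = r + u − ln(F/S)/T = 0.0872 + 0.0380 − 0.049474 = 0.075726
y = 7.57%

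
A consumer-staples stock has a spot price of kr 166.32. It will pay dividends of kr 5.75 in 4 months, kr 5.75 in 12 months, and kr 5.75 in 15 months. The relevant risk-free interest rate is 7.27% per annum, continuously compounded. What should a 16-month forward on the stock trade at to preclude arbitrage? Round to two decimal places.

PV(dividends) I = 5.75·e^(−0.0727·4/12) + 5.75·e^(−0.0727·12/12) + 5.75·e^(−0.0727·15/12)
I = 5.6123 + 5.3468 + 5.2505 = 16.2096
F = (S − I)·e^(rT) = (166.32 − 16.2096) · e^(0.0727·16/12)
= 150.1104 · e^0.096933 = 150.1104 × 1.101787 = kr 165.39

kr 165.39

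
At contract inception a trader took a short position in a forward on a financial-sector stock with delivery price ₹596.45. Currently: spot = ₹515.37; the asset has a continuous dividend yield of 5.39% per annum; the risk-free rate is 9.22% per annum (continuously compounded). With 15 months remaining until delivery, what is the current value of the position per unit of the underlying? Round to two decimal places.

₹49.73

Current fair forward for the remaining 15 months: F = S·e^((r − q)·T), (r − q) = 0.0922 − 0.0539 = 0.0383
F = 515.37 · e^(0.0383 × 15/12) = 515.37 × 1.049040 = 540.6437
Value of long forward = (F − K)·e^(−rT) = (540.6437 − 596.45) · e^(−0.0922·15/12)
= -55.8063 × 0.891143 = -49.73
Short position value = −(long value) = ₹49.73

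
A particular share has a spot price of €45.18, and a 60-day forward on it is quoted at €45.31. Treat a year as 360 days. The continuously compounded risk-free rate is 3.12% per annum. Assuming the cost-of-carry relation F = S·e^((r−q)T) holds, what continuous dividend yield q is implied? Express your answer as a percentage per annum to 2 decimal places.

From F = S·e^((r−q)T): (r − q) = ln(F/S)/T
ln(45.31/45.18) = ln(1.002877) = 0.002873
(r − q) = 0.002873 / (60/360) = 0.017238
q = r − ln(F/S)/T = 0.0312 − 0.017238 = 0.013962
q = 1.40%

1.40%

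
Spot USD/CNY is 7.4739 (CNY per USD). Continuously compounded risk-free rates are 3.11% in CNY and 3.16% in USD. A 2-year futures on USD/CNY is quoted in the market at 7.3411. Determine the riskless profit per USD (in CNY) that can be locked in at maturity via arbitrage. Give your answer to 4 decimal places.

Fair futures: F* = S·e^(carry·T), with carry = (r_CNY − r_USD) = 0.0311 − 0.0316 = -0.0005
F* = 7.4739 · e^(-0.0005 × 2) = 7.4739 · e^-0.001000 = 7.4739 × 0.999000 = 7.4664
Market 7.3411 < fair 7.4664: forward underpriced → reverse cash-and-carry (short spot, go long the forward).
At maturity, profit = |F_mkt − F*| = |7.3411 − 7.4664| = 0.1253 per USD (in CNY)

0.1253 per USD (in CNY)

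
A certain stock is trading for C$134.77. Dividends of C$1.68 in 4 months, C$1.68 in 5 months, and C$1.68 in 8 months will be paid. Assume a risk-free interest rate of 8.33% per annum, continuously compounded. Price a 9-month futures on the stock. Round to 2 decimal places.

PV(dividends) I = 1.68·e^(−0.0833·4/12) + 1.68·e^(−0.0833·5/12) + 1.68·e^(−0.0833·8/12)
I = 1.6340 + 1.6227 + 1.5892 = 4.8459
F = (S − I)·e^(rT) = (134.77 − 4.8459) · e^(0.0833·9/12)
= 129.9241 · e^0.062475 = 129.9241 × 1.064468 = C$138.30

C$138.30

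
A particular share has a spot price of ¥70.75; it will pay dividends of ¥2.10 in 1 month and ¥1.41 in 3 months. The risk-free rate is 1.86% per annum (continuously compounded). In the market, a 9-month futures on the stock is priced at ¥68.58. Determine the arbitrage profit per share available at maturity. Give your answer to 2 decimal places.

¥0.39 per share

PV(dividends) I = 2.10·e^(−0.0186·1/12) + 1.41·e^(−0.0186·3/12) = 3.5002
Fair futures F* = (S − I)·e^(rT) = (70.75 − 3.5002)·e^0.013950 = 67.2498 × 1.014048 = 68.1945
Market ¥68.58 > fair 68.1945: forward overpriced → cash-and-carry (borrow at r, buy the stock and collect the dividends, short the forward).
Profit at T = |F_mkt − F*| = |68.58 − 68.1945| = ¥0.39 per share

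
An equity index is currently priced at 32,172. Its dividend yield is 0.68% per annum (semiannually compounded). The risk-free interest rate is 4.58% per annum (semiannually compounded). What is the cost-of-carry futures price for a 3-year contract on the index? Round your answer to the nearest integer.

36,110

F = S · (1+r/2)^(2T) / (1+q/2)^(2T)
= 32172 × 1.145510 / 1.020574 = 32172 × 1.122417
F = 36,110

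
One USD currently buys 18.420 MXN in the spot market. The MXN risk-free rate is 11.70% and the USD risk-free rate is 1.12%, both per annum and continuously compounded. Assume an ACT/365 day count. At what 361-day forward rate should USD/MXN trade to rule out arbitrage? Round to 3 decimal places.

F = S·e^((r_MXN − r_USD)T) = 18.420 · e^((0.1170 − 0.0112) × 361/365)
= 18.420 · e^0.104641 = 18.420 × 1.110312
F = 20.452 MXN per USD

20.452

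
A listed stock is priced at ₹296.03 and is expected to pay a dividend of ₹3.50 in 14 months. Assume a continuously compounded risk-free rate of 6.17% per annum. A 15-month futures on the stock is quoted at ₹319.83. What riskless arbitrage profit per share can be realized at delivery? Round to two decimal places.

₹3.58 per share

PV(dividends) I = 3.50·e^(−0.0617·14/12) = 3.2569
Fair futures F* = (S − I)·e^(rT) = (296.03 − 3.2569)·e^0.077125 = 292.7731 × 1.080177 = 316.2468
Market ₹319.83 > fair 316.2468: forward overpriced → cash-and-carry (borrow at r, buy the stock and collect the dividends, short the forward).
Profit at T = |F_mkt − F*| = |319.83 − 316.2468| = ₹3.58 per share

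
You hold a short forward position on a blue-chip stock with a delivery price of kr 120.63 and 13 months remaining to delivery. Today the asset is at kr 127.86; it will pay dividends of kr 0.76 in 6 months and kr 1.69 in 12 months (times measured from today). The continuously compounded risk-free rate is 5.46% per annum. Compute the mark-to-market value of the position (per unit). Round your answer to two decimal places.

-kr 11.82

PV(remaining dividends) I = 0.76·e^(−0.0546·6/12) + 1.69·e^(−0.0546·12/12) = 2.3397
Current forward F = (S − I)·e^(rT) = (127.86 − 2.3397)·e^(0.0546·13/12) = 125.5203 × 1.060934 = 133.1688
Value (long) = (F − K)·e^(−rT) = (133.1688 − 120.63) × 0.942565 = 11.8186
Short position value = −(long value) = -kr 11.82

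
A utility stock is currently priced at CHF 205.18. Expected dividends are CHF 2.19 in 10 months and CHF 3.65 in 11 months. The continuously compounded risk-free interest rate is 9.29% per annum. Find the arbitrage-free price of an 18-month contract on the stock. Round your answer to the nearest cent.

PV(dividends) I = 2.19·e^(−0.0929·10/12) + 3.65·e^(−0.0929·11/12)
I = 2.0269 + 3.3520 = 5.3789
F = (S − I)·e^(rT) = (205.18 − 5.3789) · e^(0.0929·18/12)
= 199.8011 · e^0.139350 = 199.8011 × 1.149526 = CHF 229.68

CHF 229.68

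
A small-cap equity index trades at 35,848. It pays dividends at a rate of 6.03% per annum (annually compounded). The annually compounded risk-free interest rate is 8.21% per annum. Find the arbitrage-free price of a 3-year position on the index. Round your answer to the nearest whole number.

38,105

F = S · (1+r)^T / (1+q)^T
= 35848 × 1.267075 / 1.192028 = 35848 × 1.062957
F = 38,105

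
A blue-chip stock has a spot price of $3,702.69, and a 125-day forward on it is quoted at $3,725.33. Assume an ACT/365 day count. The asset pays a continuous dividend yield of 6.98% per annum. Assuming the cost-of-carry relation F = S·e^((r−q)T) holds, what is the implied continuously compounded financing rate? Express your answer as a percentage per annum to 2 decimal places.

8.76%

From F = S·e^((r−q)T): (r − q) = ln(F/S)/T
ln(3725.33/3702.69) = ln(1.006114) = 0.006095
(r − q) = 0.006095 / (125/365) = 0.017797
r = ln(F/S)/T + q = 0.017797 + 0.0698 = 0.087597
r = 8.76%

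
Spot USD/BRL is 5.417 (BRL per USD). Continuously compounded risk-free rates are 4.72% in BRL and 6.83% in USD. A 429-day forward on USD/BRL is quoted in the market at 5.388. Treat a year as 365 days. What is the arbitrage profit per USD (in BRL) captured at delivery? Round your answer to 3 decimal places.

Fair forward: F* = S·e^(carry·T), with carry = (r_BRL − r_USD) = 0.0472 − 0.0683 = -0.0211
F* = 5.417 · e^(-0.0211 × 429/365) = 5.417 · e^-0.024800 = 5.417 × 0.975505 = 5.2843
Market 5.388 > fair 5.2843: forward overpriced → cash-and-carry (buy spot, short the forward).
At maturity, profit = |F_mkt − F*| = |5.388 − 5.2843| = 0.104 per USD (in BRL)

0.104 per USD (in BRL)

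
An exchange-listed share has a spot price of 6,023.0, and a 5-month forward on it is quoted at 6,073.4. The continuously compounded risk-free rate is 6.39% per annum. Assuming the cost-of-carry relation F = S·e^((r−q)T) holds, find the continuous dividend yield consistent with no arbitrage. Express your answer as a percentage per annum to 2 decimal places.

From F = S·e^((r−q)T): (r − q) = ln(F/S)/T
ln(6073.4/6023.0) = ln(1.008368) = 0.008333
(r − q) = 0.008333 / (5/12) = 0.019999
q = r − ln(F/S)/T = 0.0639 − 0.019999 = 0.043901
q = 4.39%

4.39%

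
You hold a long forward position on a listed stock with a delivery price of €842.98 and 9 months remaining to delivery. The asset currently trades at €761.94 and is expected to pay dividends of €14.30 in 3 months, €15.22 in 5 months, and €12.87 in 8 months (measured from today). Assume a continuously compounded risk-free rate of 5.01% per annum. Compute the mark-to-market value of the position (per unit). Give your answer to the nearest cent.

-€91.43

PV(remaining dividends) I = 14.30·e^(−0.0501·3/12) + 15.22·e^(−0.0501·5/12) + 12.87·e^(−0.0501·8/12) = 41.4748
Current forward F = (S − I)·e^(rT) = (761.94 − 41.4748)·e^(0.0501·9/12) = 720.4652 × 1.038290 = 748.0518
Value (long) = (F − K)·e^(−rT) = (748.0518 − 842.98) × 0.963122 = -91.4274
Value = -€91.43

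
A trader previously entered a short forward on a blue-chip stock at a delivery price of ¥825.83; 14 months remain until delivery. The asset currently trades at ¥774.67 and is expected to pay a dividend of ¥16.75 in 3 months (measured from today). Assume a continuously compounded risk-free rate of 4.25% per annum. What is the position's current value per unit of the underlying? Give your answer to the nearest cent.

¥27.78

PV(remaining dividends) I = 16.75·e^(−0.0425·3/12) = 16.5730
Current forward F = (S − I)·e^(rT) = (774.67 − 16.5730)·e^(0.0425·14/12) = 758.0970 × 1.050833 = 796.6333
Value (long) = (F − K)·e^(−rT) = (796.6333 − 825.83) × 0.951626 = -27.7843
Short position value = −(long value) = ¥27.78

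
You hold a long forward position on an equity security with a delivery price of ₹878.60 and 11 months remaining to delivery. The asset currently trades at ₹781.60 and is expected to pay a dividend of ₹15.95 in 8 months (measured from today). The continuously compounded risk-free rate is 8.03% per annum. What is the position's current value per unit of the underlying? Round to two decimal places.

PV(remaining dividends) I = 15.95·e^(−0.0803·8/12) = 15.1186
Current forward F = (S − I)·e^(rT) = (781.60 − 15.1186)·e^(0.0803·11/12) = 766.4814 × 1.076385 = 825.0291
Value (long) = (F − K)·e^(−rT) = (825.0291 − 878.60) × 0.929035 = -49.7692
Value = -₹49.77

-₹49.77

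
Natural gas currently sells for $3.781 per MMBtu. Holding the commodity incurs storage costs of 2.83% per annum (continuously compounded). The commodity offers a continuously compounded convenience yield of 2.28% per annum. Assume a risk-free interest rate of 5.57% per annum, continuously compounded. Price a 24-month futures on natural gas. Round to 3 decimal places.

$4.273 per MMBtu

Net carry = r + u − y = 0.0557 + 0.0283 − 0.0228 = 0.0612
F = S·e^((r+u−y)T) = 3.781 · e^(0.0612 × 24/12) = 3.781 · e^0.122400
= 3.781 × 1.130206 = $4.273 per MMBtu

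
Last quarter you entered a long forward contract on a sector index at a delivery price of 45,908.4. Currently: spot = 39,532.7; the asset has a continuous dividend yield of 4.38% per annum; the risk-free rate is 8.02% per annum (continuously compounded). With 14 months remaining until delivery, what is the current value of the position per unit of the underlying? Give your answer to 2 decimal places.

Current fair forward for the remaining 14 months: F = S·e^((r − q)·T), (r − q) = 0.0802 − 0.0438 = 0.0364
F = 39532.7 · e^(0.0364 × 14/12) = 39532.7 × 1.04338128 = 41247.6791
Value of long forward = (F − K)·e^(−rT) = (41247.6791 − 45908.4) · e^(−0.0802·14/12)
= -4660.7209 × 0.91067730 = -4244.41

-4244.41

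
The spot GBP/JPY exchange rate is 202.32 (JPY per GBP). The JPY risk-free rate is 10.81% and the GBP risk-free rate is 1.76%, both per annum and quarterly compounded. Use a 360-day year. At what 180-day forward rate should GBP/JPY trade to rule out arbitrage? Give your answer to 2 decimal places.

By covered interest parity, F = S · (1+r_JPY/4)^(4T) / (1+r_GBP/4)^(4T)
= 202.32 × 1.054780 / 1.008819 = 202.32 × 1.045559
F = 211.54 JPY per GBP

211.54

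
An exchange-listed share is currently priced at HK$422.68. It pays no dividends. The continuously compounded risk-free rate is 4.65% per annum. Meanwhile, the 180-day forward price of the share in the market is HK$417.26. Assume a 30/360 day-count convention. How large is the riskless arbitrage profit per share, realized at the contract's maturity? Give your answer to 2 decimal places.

HK$15.36 per share

Fair forward: F* = S·e^(carry·T), with carry = r = 0.0465
F* = 422.68 · e^(0.0465 × 180/360) = 422.68 · e^0.023250 = 422.68 × 1.023522 = HK$432.6223
Market HK$417.26 < fair HK$432.6223: forward underpriced → reverse cash-and-carry (short spot, go long the forward).
At maturity, profit = |F_mkt − F*| = |417.26 − 432.6223| = HK$15.36 per share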